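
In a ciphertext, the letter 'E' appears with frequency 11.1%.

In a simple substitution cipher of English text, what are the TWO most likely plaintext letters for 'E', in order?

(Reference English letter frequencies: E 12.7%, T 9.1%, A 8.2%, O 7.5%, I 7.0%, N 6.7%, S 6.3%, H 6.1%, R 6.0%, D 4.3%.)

Step 1: Observed frequency of 'E' is 11.1%.
Step 2: Compute distances to each reference frequency and sort:
  E (12.7%): difference = 1.6% <-- BEST
  T (9.1%): difference = 2.0% <-- RUNNER-UP
  A (8.2%): difference = 2.9%
  O (7.5%): difference = 3.6%
  I (7.0%): difference = 4.1%
Step 3: Most likely is 'E' (12.7%, diff 1.6%); second most likely is 'T' (9.1%, diff 2.0%).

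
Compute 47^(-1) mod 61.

Step 1: We need x such that 47 * x = 1 (mod 61).
Step 2: Using the extended Euclidean algorithm or trial:
  47 * 13 = 611 = 10 * 61 + 1.
Step 3: Since 611 mod 61 = 1, the inverse is x = 13.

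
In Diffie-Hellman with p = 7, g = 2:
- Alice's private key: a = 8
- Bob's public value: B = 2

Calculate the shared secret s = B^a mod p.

Step 1: s = B^a mod p = 2^8 mod 7.
  2^1 mod 7 = 2
  2^2 mod 7 = (2 * 2) mod 7 = 4
  2^3 mod 7 = (4 * 2) mod 7 = 1
  2^4 mod 7 = (1 * 2) mod 7 = 2
  2^5 mod 7 = (2 * 2) mod 7 = 4
  2^6 mod 7 = (4 * 2) mod 7 = 1
  2^7 mod 7 = (1 * 2) mod 7 = 2
  2^8 mod 7 = (2 * 2) mod 7 = 4
Result: shared secret = 4.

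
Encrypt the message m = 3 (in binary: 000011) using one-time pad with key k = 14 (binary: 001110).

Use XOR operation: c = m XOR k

Step 1: Write out the XOR operation bit by bit:
  Message: 000011
  Key:     001110
  XOR:     001101
Step 2: Convert to decimal: 001101 = 13.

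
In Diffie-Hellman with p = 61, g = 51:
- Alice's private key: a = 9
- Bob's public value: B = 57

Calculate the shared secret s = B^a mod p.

Step 1: s = B^a mod p = 57^9 mod 61.
  57^1 mod 61 = 57
  57^2 mod 61 = (57 * 57) mod 61 = 16
  57^3 mod 61 = (16 * 57) mod 61 = 58
  57^4 mod 61 = (58 * 57) mod 61 = 12
  57^5 mod 61 = (12 * 57) mod 61 = 13
  57^6 mod 61 = (13 * 57) mod 61 = 9
  57^7 mod 61 = (9 * 57) mod 61 = 25
  57^8 mod 61 = (25 * 57) mod 61 = 22
  57^9 mod 61 = (22 * 57) mod 61 = 34
Result: shared secret = 34.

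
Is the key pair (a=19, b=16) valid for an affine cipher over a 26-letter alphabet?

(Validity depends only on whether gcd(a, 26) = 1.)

Step 1: Compute gcd(19, 26).
Step 2: gcd(19, 26) = 1.
Since gcd = 1, 19 is coprime with 26, so it is a valid key.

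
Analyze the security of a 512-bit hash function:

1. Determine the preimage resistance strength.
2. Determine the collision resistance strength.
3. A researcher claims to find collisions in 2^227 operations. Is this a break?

Step 1: Preimage resistance requires brute-force of 2^512 operations.
Step 2: Collision resistance (birthday bound) = 2^(512/2) = 2^256.
Step 3: The claimed attack costs 2^227 operations.
Step 4: Since 2^227 < 2^256, the claimed attack beats the generic birthday bound, so collision resistance is broken.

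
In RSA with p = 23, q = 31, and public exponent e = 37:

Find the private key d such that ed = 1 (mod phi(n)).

Step 1: n = 23 * 31 = 713.
Step 2: phi(n) = 22 * 30 = 660.
Step 3: Find d such that 37 * d = 1 (mod 660).
Step 4: d = 37^(-1) mod 660 = 553.
Verification: 37 * 553 = 20461 = 31 * 660 + 1.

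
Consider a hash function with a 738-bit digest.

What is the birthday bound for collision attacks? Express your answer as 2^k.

Step 1: The birthday paradox gives collision probability ~50% after sqrt(2^n) = 2^(n/2) hashes.
Step 2: For 738-bit output: 2^(738/2) = 2^369.
Step 3: Approximately 2^369 hash computations needed.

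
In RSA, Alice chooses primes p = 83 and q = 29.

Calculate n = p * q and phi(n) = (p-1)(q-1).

Step 1: n = p * q = 83 * 29 = 2407.
Step 2: phi(n) = (p-1)(q-1) = 82 * 28 = 2296.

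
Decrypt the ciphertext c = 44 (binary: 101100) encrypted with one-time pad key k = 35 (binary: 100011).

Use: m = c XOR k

Step 1: XOR ciphertext with key:
  Ciphertext: 101100
  Key:        100011
  XOR:        001111
Step 2: Plaintext = 001111 = 15 in decimal.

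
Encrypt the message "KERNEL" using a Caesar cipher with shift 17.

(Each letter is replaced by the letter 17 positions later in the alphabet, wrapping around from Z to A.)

Step 1: For each letter, shift forward by 17 positions (mod 26).
  K (position 10) -> position (10+17) mod 26 = 1 -> B
  E (position 4) -> position (4+17) mod 26 = 21 -> V
  R (position 17) -> position (17+17) mod 26 = 8 -> I
  N (position 13) -> position (13+17) mod 26 = 4 -> E
  E (position 4) -> position (4+17) mod 26 = 21 -> V
  L (position 11) -> position (11+17) mod 26 = 2 -> C
Result: BVIEVC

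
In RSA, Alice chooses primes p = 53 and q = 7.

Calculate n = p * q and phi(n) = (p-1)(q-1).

Step 1: n = p * q = 53 * 7 = 371.
Step 2: phi(n) = (p-1)(q-1) = 52 * 6 = 312.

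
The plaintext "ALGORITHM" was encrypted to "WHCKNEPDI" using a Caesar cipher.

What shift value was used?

Step 1: Compare first letters: A (position 0) -> W (position 22).
Step 2: Shift = (22 - 0) mod 26 = 22.
The shift value is 22.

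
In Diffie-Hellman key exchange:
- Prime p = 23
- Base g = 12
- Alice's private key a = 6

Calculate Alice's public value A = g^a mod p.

Step 1: A = g^a mod p = 12^6 mod 23.
  12^1 mod 23 = 12
  12^2 mod 23 = (12 * 12) mod 23 = 6
  12^3 mod 23 = (6 * 12) mod 23 = 3
  12^4 mod 23 = (3 * 12) mod 23 = 13
  12^5 mod 23 = (13 * 12) mod 23 = 18
  12^6 mod 23 = (18 * 12) mod 23 = 9
Result: A = 9.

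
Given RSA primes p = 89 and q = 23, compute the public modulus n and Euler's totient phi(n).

Step 1: n = p * q = 89 * 23 = 2047.
Step 2: phi(n) = (p-1)(q-1) = 88 * 22 = 1936.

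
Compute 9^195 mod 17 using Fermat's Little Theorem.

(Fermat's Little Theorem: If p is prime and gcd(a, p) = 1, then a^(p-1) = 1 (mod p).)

Step 1: Since 17 is prime, by Fermat's Little Theorem: 9^16 = 1 (mod 17).
Step 2: Reduce exponent: 195 mod 16 = 3.
Step 3: So 9^195 = 9^3 (mod 17).
Step 4: 9^3 mod 17 = 15.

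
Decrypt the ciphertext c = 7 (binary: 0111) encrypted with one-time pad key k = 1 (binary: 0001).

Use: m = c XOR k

Step 1: XOR ciphertext with key:
  Ciphertext: 0111
  Key:        0001
  XOR:        0110
Step 2: Plaintext = 0110 = 6 in decimal.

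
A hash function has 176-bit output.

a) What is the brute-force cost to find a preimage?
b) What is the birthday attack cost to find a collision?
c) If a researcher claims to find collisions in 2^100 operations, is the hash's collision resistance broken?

Step 1: Preimage resistance requires brute-force of 2^176 operations.
Step 2: Collision resistance (birthday bound) = 2^(176/2) = 2^88.
Step 3: The claimed attack costs 2^100 operations.
Step 4: Since 2^100 >= 2^88, the claimed attack is no faster than the generic birthday attack, so this does not break collision resistance.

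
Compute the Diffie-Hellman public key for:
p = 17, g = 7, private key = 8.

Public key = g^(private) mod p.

Step 1: A = g^a mod p = 7^8 mod 17.
  7^1 mod 17 = 7
  7^2 mod 17 = (7 * 7) mod 17 = 15
  7^3 mod 17 = (15 * 7) mod 17 = 3
  7^4 mod 17 = (3 * 7) mod 17 = 4
  7^5 mod 17 = (4 * 7) mod 17 = 11
  7^6 mod 17 = (11 * 7) mod 17 = 9
  7^7 mod 17 = (9 * 7) mod 17 = 12
  7^8 mod 17 = (12 * 7) mod 17 = 16
Result: A = 16.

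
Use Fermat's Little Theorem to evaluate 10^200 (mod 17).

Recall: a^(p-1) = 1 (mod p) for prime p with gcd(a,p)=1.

Step 1: Since 17 is prime, by Fermat's Little Theorem: 10^16 = 1 (mod 17).
Step 2: Reduce exponent: 200 mod 16 = 8.
Step 3: So 10^200 = 10^8 (mod 17).
Step 4: 10^8 mod 17 = 16.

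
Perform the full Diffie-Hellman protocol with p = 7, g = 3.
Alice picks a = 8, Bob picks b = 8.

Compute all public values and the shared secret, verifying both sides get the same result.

Step 1: A = g^a mod p = 3^8 mod 7 = 2.
Step 2: B = g^b mod p = 3^8 mod 7 = 2.
Step 3: Alice computes s = B^a mod p = 2^8 mod 7 = 4.
Step 4: Bob computes s = A^b mod p = 2^8 mod 7 = 4.
Both sides agree: shared secret = 4.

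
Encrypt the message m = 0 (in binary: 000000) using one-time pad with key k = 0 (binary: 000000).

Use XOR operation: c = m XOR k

Step 1: Write out the XOR operation bit by bit:
  Message: 000000
  Key:     000000
  XOR:     000000
Step 2: Convert to decimal: 000000 = 0.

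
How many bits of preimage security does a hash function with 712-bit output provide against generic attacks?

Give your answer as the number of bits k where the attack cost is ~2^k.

Step 1: The hash has a 712-bit output.
Step 2: Preimage resistance means: given a digest h(x), it should be infeasible to find any input that hashes to it.
With a 712-bit output there are 2^712 possible digests, so a generic brute-force preimage search costs about 2^712 evaluations.
Step 3: Security level = 712 bits.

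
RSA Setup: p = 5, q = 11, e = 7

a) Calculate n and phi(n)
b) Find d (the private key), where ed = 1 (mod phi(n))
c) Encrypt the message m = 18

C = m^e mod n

Step 1: n = 5 * 11 = 55.
Step 2: phi(n) = (5-1)(11-1) = 4 * 10 = 40.
Step 3: Find d = 7^(-1) mod 40 = 23.
  Verify: 7 * 23 = 161 = 1 (mod 40).
Step 4: C = 18^7 mod 55 = 17.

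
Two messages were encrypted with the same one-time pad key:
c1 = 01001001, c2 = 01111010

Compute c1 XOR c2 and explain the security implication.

Step 1: c1 XOR c2 = (m1 XOR k) XOR (m2 XOR k).
Step 2: By XOR associativity/commutativity: = m1 XOR m2 XOR k XOR k = m1 XOR m2.
Step 3: 01001001 XOR 01111010 = 00110011 = 51.
Step 4: The key cancels out! An attacker learns m1 XOR m2 = 51, revealing the relationship between plaintexts.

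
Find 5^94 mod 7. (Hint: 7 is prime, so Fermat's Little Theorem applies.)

Step 1: Since 7 is prime, by Fermat's Little Theorem: 5^6 = 1 (mod 7).
Step 2: Reduce exponent: 94 mod 6 = 4.
Step 3: So 5^94 = 5^4 (mod 7).
Step 4: 5^4 mod 7 = 2.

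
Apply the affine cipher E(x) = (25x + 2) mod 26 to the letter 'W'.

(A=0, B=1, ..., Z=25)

Step 1: Convert 'W' to number: x = 22.
Step 2: E(22) = (25 * 22 + 2) mod 26 = 552 mod 26 = 6.
Step 3: Convert 6 back to letter: G.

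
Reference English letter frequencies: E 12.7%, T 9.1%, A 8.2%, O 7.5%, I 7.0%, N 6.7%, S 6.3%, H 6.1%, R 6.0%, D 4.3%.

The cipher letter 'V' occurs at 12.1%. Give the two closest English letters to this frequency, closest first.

Step 1: Observed frequency of 'V' is 12.1%.
Step 2: Compute distances to each reference frequency and sort:
  E (12.7%): difference = 0.6% <-- BEST
  T (9.1%): difference = 3.0% <-- RUNNER-UP
  A (8.2%): difference = 3.9%
  O (7.5%): difference = 4.6%
  I (7.0%): difference = 5.1%
Step 3: Most likely is 'E' (12.7%, diff 0.6%); second most likely is 'T' (9.1%, diff 3.0%).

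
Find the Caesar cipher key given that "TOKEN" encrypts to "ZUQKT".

Step 1: Compare first letters: T (position 19) -> Z (position 25).
Step 2: Shift = (25 - 19) mod 26 = 6.
The shift value is 6.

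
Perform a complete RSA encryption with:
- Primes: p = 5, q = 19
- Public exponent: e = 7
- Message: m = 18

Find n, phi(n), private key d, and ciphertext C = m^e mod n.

Step 1: n = 5 * 19 = 95.
Step 2: phi(n) = (5-1)(19-1) = 4 * 18 = 72.
Step 3: Find d = 7^(-1) mod 72 = 31.
  Verify: 7 * 31 = 217 = 1 (mod 72).
Step 4: C = 18^7 mod 95 = 37.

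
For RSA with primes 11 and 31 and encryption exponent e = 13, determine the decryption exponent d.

Step 1: n = 11 * 31 = 341.
Step 2: phi(n) = 10 * 30 = 300.
Step 3: Find d such that 13 * d = 1 (mod 300).
Step 4: d = 13^(-1) mod 300 = 277.
Verification: 13 * 277 = 3601 = 12 * 300 + 1.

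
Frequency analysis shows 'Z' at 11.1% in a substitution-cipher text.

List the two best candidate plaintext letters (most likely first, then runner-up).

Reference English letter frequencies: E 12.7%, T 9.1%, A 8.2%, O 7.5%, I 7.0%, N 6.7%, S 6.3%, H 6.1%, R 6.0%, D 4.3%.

Step 1: Observed frequency of 'Z' is 11.1%.
Step 2: Compute distances to each reference frequency and sort:
  E (12.7%): difference = 1.6% <-- BEST
  T (9.1%): difference = 2.0% <-- RUNNER-UP
  A (8.2%): difference = 2.9%
  O (7.5%): difference = 3.6%
  I (7.0%): difference = 4.1%
Step 3: Most likely is 'E' (12.7%, diff 1.6%); second most likely is 'T' (9.1%, diff 2.0%).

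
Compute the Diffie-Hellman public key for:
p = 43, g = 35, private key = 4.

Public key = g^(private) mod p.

Step 1: A = g^a mod p = 35^4 mod 43.
  35^1 mod 43 = 35
  35^2 mod 43 = (35 * 35) mod 43 = 21
  35^3 mod 43 = (21 * 35) mod 43 = 4
  35^4 mod 43 = (4 * 35) mod 43 = 11
Result: A = 11.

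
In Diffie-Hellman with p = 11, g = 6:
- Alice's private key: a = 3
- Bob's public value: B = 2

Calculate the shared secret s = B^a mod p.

Step 1: s = B^a mod p = 2^3 mod 11.
  2^1 mod 11 = 2
  2^2 mod 11 = (2 * 2) mod 11 = 4
  2^3 mod 11 = (4 * 2) mod 11 = 8
Result: shared secret = 8.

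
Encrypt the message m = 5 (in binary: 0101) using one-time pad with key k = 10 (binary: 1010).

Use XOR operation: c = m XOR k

Step 1: Write out the XOR operation bit by bit:
  Message: 0101
  Key:     1010
  XOR:     1111
Step 2: Convert to decimal: 1111 = 15.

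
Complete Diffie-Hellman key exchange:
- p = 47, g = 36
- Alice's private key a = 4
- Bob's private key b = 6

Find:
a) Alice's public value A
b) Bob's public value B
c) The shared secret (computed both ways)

Step 1: A = g^a mod p = 36^4 mod 47 = 24.
Step 2: B = g^b mod p = 36^6 mod 47 = 37.
Step 3: Alice computes s = B^a mod p = 37^4 mod 47 = 36.
Step 4: Bob computes s = A^b mod p = 24^6 mod 47 = 36.
Both sides agree: shared secret = 36.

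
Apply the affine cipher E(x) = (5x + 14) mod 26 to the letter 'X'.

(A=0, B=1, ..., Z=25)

Step 1: Convert 'X' to number: x = 23.
Step 2: E(23) = (5 * 23 + 14) mod 26 = 129 mod 26 = 25.
Step 3: Convert 25 back to letter: Z.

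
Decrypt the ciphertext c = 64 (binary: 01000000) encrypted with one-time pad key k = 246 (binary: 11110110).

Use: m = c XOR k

Step 1: XOR ciphertext with key:
  Ciphertext: 01000000
  Key:        11110110
  XOR:        10110110
Step 2: Plaintext = 10110110 = 182 in decimal.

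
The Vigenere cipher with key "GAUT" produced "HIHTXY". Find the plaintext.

Step 1: Extend key: GAUTGA
Step 2: Decrypt each letter (c - k) mod 26:
  H(7) - G(6) = (7-6) mod 26 = 1 = B
  I(8) - A(0) = (8-0) mod 26 = 8 = I
  H(7) - U(20) = (7-20) mod 26 = 13 = N
  T(19) - T(19) = (19-19) mod 26 = 0 = A
  X(23) - G(6) = (23-6) mod 26 = 17 = R
  Y(24) - A(0) = (24-0) mod 26 = 24 = Y
Plaintext: BINARY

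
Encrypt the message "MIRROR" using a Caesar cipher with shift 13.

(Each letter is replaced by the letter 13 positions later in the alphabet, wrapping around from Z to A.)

Step 1: For each letter, shift forward by 13 positions (mod 26).
  M (position 12) -> position (12+13) mod 26 = 25 -> Z
  I (position 8) -> position (8+13) mod 26 = 21 -> V
  R (position 17) -> position (17+13) mod 26 = 4 -> E
  R (position 17) -> position (17+13) mod 26 = 4 -> E
  O (position 14) -> position (14+13) mod 26 = 1 -> B
  R (position 17) -> position (17+13) mod 26 = 4 -> E
Result: ZVEEBE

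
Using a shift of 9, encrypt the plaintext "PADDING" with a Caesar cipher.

Step 1: For each letter, shift forward by 9 positions (mod 26).
  P (position 15) -> position (15+9) mod 26 = 24 -> Y
  A (position 0) -> position (0+9) mod 26 = 9 -> J
  D (position 3) -> position (3+9) mod 26 = 12 -> M
  D (position 3) -> position (3+9) mod 26 = 12 -> M
  I (position 8) -> position (8+9) mod 26 = 17 -> R
  N (position 13) -> position (13+9) mod 26 = 22 -> W
  G (position 6) -> position (6+9) mod 26 = 15 -> P
Result: YJMMRWP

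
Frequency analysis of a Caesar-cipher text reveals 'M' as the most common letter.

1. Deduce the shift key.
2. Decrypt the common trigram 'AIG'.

Step 1: In English, 'E' is the most frequent letter (12.7%).
Step 2: The most frequent ciphertext letter is 'M' (position 12).
Step 3: Shift = (12 - 4) mod 26 = 8.
Step 4: Decrypt 'AIG' by shifting back 8:
  A -> S
  I -> A
  G -> Y
Step 5: 'AIG' decrypts to 'SAY'.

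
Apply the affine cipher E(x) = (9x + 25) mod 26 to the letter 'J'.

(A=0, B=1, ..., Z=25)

Step 1: Convert 'J' to number: x = 9.
Step 2: E(9) = (9 * 9 + 25) mod 26 = 106 mod 26 = 2.
Step 3: Convert 2 back to letter: C.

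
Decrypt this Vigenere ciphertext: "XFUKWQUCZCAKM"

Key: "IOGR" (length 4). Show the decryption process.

Step 1: Key 'IOGR' has length 4. Extended key: IOGRIOGRIOGRI
Step 2: Decrypt each position:
  X(23) - I(8) = 15 = P
  F(5) - O(14) = 17 = R
  U(20) - G(6) = 14 = O
  K(10) - R(17) = 19 = T
  W(22) - I(8) = 14 = O
  Q(16) - O(14) = 2 = C
  U(20) - G(6) = 14 = O
  C(2) - R(17) = 11 = L
  Z(25) - I(8) = 17 = R
  C(2) - O(14) = 14 = O
  A(0) - G(6) = 20 = U
  K(10) - R(17) = 19 = T
  M(12) - I(8) = 4 = E
Plaintext: PROTOCOLROUTE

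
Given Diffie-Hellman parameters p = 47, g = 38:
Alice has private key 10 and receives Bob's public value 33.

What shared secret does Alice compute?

Step 1: s = B^a mod p = 33^10 mod 47.
  33^1 mod 47 = 33
  33^2 mod 47 = (33 * 33) mod 47 = 8
  33^3 mod 47 = (8 * 33) mod 47 = 29
  33^4 mod 47 = (29 * 33) mod 47 = 17
  33^5 mod 47 = (17 * 33) mod 47 = 44
  33^6 mod 47 = (44 * 33) mod 47 = 42
  33^7 mod 47 = (42 * 33) mod 47 = 23
  33^8 mod 47 = (23 * 33) mod 47 = 7
  33^9 mod 47 = (7 * 33) mod 47 = 43
  33^10 mod 47 = (43 * 33) mod 47 = 9
Result: shared secret = 9.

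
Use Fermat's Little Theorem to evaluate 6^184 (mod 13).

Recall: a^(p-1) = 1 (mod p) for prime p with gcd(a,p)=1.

Step 1: Since 13 is prime, by Fermat's Little Theorem: 6^12 = 1 (mod 13).
Step 2: Reduce exponent: 184 mod 12 = 4.
Step 3: So 6^184 = 6^4 (mod 13).
Step 4: 6^4 mod 13 = 9.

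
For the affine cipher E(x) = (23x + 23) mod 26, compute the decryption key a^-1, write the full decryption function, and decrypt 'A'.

Step 1: Find a^-1, the modular inverse of 23 mod 26.
Step 2: We need 23 * a^-1 = 1 (mod 26).
Step 3: 23 * 17 = 391 = 15 * 26 + 1, so a^-1 = 17.
Step 4: D(y) = 17(y - 23) mod 26.
Step 5: Apply to 'A' (y = 0): D(0) = 17 * (0 - 23) mod 26 = 17 * -23 mod 26 = 25 -> 'Z'.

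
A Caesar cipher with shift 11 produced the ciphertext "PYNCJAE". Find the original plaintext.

Step 1: Reverse the shift by subtracting 11 from each letter position.
  P (position 15) -> position (15-11) mod 26 = 4 -> E
  Y (position 24) -> position (24-11) mod 26 = 13 -> N
  N (position 13) -> position (13-11) mod 26 = 2 -> C
  C (position 2) -> position (2-11) mod 26 = 17 -> R
  J (position 9) -> position (9-11) mod 26 = 24 -> Y
  A (position 0) -> position (0-11) mod 26 = 15 -> P
  E (position 4) -> position (4-11) mod 26 = 19 -> T
Decrypted message: ENCRYPT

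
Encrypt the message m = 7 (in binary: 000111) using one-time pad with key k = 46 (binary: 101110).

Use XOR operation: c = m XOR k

Step 1: Write out the XOR operation bit by bit:
  Message: 000111
  Key:     101110
  XOR:     101001
Step 2: Convert to decimal: 101001 = 41.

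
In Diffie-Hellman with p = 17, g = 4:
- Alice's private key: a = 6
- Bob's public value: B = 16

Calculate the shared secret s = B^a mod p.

Step 1: s = B^a mod p = 16^6 mod 17.
  16^1 mod 17 = 16
  16^2 mod 17 = (16 * 16) mod 17 = 1
  16^3 mod 17 = (1 * 16) mod 17 = 16
  16^4 mod 17 = (16 * 16) mod 17 = 1
  16^5 mod 17 = (1 * 16) mod 17 = 16
  16^6 mod 17 = (16 * 16) mod 17 = 1
Result: shared secret = 1.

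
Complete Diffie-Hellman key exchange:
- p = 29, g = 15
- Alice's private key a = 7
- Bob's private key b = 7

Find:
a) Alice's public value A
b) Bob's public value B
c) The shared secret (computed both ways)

Step 1: A = g^a mod p = 15^7 mod 29 = 17.
Step 2: B = g^b mod p = 15^7 mod 29 = 17.
Step 3: Alice computes s = B^a mod p = 17^7 mod 29 = 12.
Step 4: Bob computes s = A^b mod p = 17^7 mod 29 = 12.
Both sides agree: shared secret = 12.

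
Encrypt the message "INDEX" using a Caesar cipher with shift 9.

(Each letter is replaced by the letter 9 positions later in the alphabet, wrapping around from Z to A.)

Step 1: For each letter, shift forward by 9 positions (mod 26).
  I (position 8) -> position (8+9) mod 26 = 17 -> R
  N (position 13) -> position (13+9) mod 26 = 22 -> W
  D (position 3) -> position (3+9) mod 26 = 12 -> M
  E (position 4) -> position (4+9) mod 26 = 13 -> N
  X (position 23) -> position (23+9) mod 26 = 6 -> G
Result: RWMNG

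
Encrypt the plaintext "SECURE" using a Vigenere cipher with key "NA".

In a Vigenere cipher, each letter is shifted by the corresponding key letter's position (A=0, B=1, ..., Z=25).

Step 1: Repeat key to match plaintext length:
  Plaintext: SECURE
  Key:       NANANA
Step 2: Encrypt each letter:
  S(18) + N(13) = (18+13) mod 26 = 5 = F
  E(4) + A(0) = (4+0) mod 26 = 4 = E
  C(2) + N(13) = (2+13) mod 26 = 15 = P
  U(20) + A(0) = (20+0) mod 26 = 20 = U
  R(17) + N(13) = (17+13) mod 26 = 4 = E
  E(4) + A(0) = (4+0) mod 26 = 4 = E
Ciphertext: FEPUEE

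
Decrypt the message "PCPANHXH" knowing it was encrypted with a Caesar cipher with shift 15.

Step 1: Reverse the shift by subtracting 15 from each letter position.
  P (position 15) -> position (15-15) mod 26 = 0 -> A
  C (position 2) -> position (2-15) mod 26 = 13 -> N
  P (position 15) -> position (15-15) mod 26 = 0 -> A
  A (position 0) -> position (0-15) mod 26 = 11 -> L
  N (position 13) -> position (13-15) mod 26 = 24 -> Y
  H (position 7) -> position (7-15) mod 26 = 18 -> S
  X (position 23) -> position (23-15) mod 26 = 8 -> I
  H (position 7) -> position (7-15) mod 26 = 18 -> S
Decrypted message: ANALYSIS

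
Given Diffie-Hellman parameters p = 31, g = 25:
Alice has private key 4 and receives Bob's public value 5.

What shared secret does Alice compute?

Step 1: s = B^a mod p = 5^4 mod 31.
  5^1 mod 31 = 5
  5^2 mod 31 = (5 * 5) mod 31 = 25
  5^3 mod 31 = (25 * 5) mod 31 = 1
  5^4 mod 31 = (1 * 5) mod 31 = 5
Result: shared secret = 5.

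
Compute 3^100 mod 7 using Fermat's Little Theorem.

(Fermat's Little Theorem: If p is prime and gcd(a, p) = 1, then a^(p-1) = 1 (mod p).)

Step 1: Since 7 is prime, by Fermat's Little Theorem: 3^6 = 1 (mod 7).
Step 2: Reduce exponent: 100 mod 6 = 4.
Step 3: So 3^100 = 3^4 (mod 7).
Step 4: 3^4 mod 7 = 4.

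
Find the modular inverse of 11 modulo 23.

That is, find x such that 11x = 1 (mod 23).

Step 1: We need x such that 11 * x = 1 (mod 23).
Step 2: Using the extended Euclidean algorithm or trial:
  11 * 21 = 231 = 10 * 23 + 1.
Step 3: Since 231 mod 23 = 1, the inverse is x = 21.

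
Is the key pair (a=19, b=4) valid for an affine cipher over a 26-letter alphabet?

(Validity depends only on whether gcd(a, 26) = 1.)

Step 1: Compute gcd(19, 26).
Step 2: gcd(19, 26) = 1.
Since gcd = 1, 19 is coprime with 26, so it is a valid key.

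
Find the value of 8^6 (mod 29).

Step 1: Compute 8^6 mod 29 step by step, reducing modulo 29 at each step.
  8^1 mod 29 = 8
  8^2 mod 29 = (8 * 8) mod 29 = 6
  8^3 mod 29 = (6 * 8) mod 29 = 19
  8^4 mod 29 = (19 * 8) mod 29 = 7
  8^5 mod 29 = (7 * 8) mod 29 = 27
  8^6 mod 29 = (27 * 8) mod 29 = 13
Step 2: Result = 13.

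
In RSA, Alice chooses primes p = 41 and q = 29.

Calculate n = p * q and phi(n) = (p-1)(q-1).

Step 1: n = p * q = 41 * 29 = 1189.
Step 2: phi(n) = (p-1)(q-1) = 40 * 28 = 1120.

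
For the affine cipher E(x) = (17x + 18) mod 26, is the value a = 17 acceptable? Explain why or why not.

Step 1: Compute gcd(17, 26).
Step 2: gcd(17, 26) = 1.
Since gcd = 1, 17 is coprime with 26, so it is a valid key.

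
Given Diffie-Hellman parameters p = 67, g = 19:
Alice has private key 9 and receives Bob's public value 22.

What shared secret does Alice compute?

Step 1: s = B^a mod p = 22^9 mod 67.
  22^1 mod 67 = 22
  22^2 mod 67 = (22 * 22) mod 67 = 15
  22^3 mod 67 = (15 * 22) mod 67 = 62
  22^4 mod 67 = (62 * 22) mod 67 = 24
  22^5 mod 67 = (24 * 22) mod 67 = 59
  22^6 mod 67 = (59 * 22) mod 67 = 25
  22^7 mod 67 = (25 * 22) mod 67 = 14
  22^8 mod 67 = (14 * 22) mod 67 = 40
  22^9 mod 67 = (40 * 22) mod 67 = 9
Result: shared secret = 9.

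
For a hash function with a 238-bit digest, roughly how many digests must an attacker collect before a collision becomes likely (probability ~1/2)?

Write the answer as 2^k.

Step 1: The birthday paradox gives collision probability ~50% after sqrt(2^n) = 2^(n/2) hashes.
Step 2: For 238-bit output: 2^(238/2) = 2^119.
Step 3: Approximately 2^119 hash computations needed.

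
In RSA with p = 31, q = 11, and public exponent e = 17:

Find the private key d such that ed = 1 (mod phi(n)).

Step 1: n = 31 * 11 = 341.
Step 2: phi(n) = 30 * 10 = 300.
Step 3: Find d such that 17 * d = 1 (mod 300).
Step 4: d = 17^(-1) mod 300 = 53.
Verification: 17 * 53 = 901 = 3 * 300 + 1.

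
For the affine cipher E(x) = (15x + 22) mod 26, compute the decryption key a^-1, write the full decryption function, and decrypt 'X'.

Step 1: Find a^-1, the modular inverse of 15 mod 26.
Step 2: We need 15 * a^-1 = 1 (mod 26).
Step 3: 15 * 7 = 105 = 4 * 26 + 1, so a^-1 = 7.
Step 4: D(y) = 7(y - 22) mod 26.
Step 5: Apply to 'X' (y = 23): D(23) = 7 * (23 - 22) mod 26 = 7 * 1 mod 26 = 7 -> 'H'.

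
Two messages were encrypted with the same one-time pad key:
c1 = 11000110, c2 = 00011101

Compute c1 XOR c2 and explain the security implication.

Step 1: c1 XOR c2 = (m1 XOR k) XOR (m2 XOR k).
Step 2: By XOR associativity/commutativity: = m1 XOR m2 XOR k XOR k = m1 XOR m2.
Step 3: 11000110 XOR 00011101 = 11011011 = 219.
Step 4: The key cancels out! An attacker learns m1 XOR m2 = 219, revealing the relationship between plaintexts.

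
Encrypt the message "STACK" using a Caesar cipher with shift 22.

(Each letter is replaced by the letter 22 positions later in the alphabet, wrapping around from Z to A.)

Step 1: For each letter, shift forward by 22 positions (mod 26).
  S (position 18) -> position (18+22) mod 26 = 14 -> O
  T (position 19) -> position (19+22) mod 26 = 15 -> P
  A (position 0) -> position (0+22) mod 26 = 22 -> W
  C (position 2) -> position (2+22) mod 26 = 24 -> Y
  K (position 10) -> position (10+22) mod 26 = 6 -> G
Result: OPWYG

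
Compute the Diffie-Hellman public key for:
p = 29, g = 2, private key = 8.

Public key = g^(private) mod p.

Step 1: A = g^a mod p = 2^8 mod 29.
  2^1 mod 29 = 2
  2^2 mod 29 = (2 * 2) mod 29 = 4
  2^3 mod 29 = (4 * 2) mod 29 = 8
  2^4 mod 29 = (8 * 2) mod 29 = 16
  2^5 mod 29 = (16 * 2) mod 29 = 3
  2^6 mod 29 = (3 * 2) mod 29 = 6
  2^7 mod 29 = (6 * 2) mod 29 = 12
  2^8 mod 29 = (12 * 2) mod 29 = 24
Result: A = 24.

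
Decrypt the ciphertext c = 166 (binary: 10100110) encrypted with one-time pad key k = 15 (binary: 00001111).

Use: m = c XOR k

Step 1: XOR ciphertext with key:
  Ciphertext: 10100110
  Key:        00001111
  XOR:        10101001
Step 2: Plaintext = 10101001 = 169 in decimal.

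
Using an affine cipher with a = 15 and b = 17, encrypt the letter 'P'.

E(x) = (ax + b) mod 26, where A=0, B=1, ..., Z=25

Step 1: Convert 'P' to number: x = 15.
Step 2: E(15) = (15 * 15 + 17) mod 26 = 242 mod 26 = 8.
Step 3: Convert 8 back to letter: I.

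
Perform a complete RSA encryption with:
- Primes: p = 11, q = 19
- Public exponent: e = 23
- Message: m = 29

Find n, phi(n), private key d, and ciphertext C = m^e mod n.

Step 1: n = 11 * 19 = 209.
Step 2: phi(n) = (11-1)(19-1) = 10 * 18 = 180.
Step 3: Find d = 23^(-1) mod 180 = 47.
  Verify: 23 * 47 = 1081 = 1 (mod 180).
Step 4: C = 29^23 mod 209 = 79.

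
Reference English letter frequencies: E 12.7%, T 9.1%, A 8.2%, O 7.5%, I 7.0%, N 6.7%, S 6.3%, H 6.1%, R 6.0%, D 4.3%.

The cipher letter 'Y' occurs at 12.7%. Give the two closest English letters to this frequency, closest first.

Step 1: Observed frequency of 'Y' is 12.7%.
Step 2: Compute distances to each reference frequency and sort:
  E (12.7%): difference = 0.0% <-- BEST
  T (9.1%): difference = 3.6% <-- RUNNER-UP
  A (8.2%): difference = 4.5%
  O (7.5%): difference = 5.2%
  I (7.0%): difference = 5.7%
Step 3: Most likely is 'E' (12.7%, diff 0.0%); second most likely is 'T' (9.1%, diff 3.6%).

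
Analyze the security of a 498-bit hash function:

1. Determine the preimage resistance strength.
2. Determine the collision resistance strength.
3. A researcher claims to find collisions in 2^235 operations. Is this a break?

Step 1: Preimage resistance requires brute-force of 2^498 operations.
Step 2: Collision resistance (birthday bound) = 2^(498/2) = 2^249.
Step 3: The claimed attack costs 2^235 operations.
Step 4: Since 2^235 < 2^249, the claimed attack beats the generic birthday bound, so collision resistance is broken.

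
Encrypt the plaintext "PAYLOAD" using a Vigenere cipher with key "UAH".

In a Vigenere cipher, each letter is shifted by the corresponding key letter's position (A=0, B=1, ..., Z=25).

Step 1: Repeat key to match plaintext length:
  Plaintext: PAYLOAD
  Key:       UAHUAHU
Step 2: Encrypt each letter:
  P(15) + U(20) = (15+20) mod 26 = 9 = J
  A(0) + A(0) = (0+0) mod 26 = 0 = A
  Y(24) + H(7) = (24+7) mod 26 = 5 = F
  L(11) + U(20) = (11+20) mod 26 = 5 = F
  O(14) + A(0) = (14+0) mod 26 = 14 = O
  A(0) + H(7) = (0+7) mod 26 = 7 = H
  D(3) + U(20) = (3+20) mod 26 = 23 = X
Ciphertext: JAFFOHX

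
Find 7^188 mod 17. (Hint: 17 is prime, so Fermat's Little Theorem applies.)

Step 1: Since 17 is prime, by Fermat's Little Theorem: 7^16 = 1 (mod 17).
Step 2: Reduce exponent: 188 mod 16 = 12.
Step 3: So 7^188 = 7^12 (mod 17).
Step 4: 7^12 mod 17 = 13.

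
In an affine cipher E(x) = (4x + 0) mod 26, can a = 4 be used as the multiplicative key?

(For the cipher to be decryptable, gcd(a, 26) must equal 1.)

Step 1: Compute gcd(4, 26).
Step 2: gcd(4, 26) = 2.
Since gcd = 2 != 1, 4 shares a common factor with 26, so it cannot be used.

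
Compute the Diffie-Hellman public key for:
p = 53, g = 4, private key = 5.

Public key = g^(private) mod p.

Step 1: A = g^a mod p = 4^5 mod 53.
  4^1 mod 53 = 4
  4^2 mod 53 = (4 * 4) mod 53 = 16
  4^3 mod 53 = (16 * 4) mod 53 = 11
  4^4 mod 53 = (11 * 4) mod 53 = 44
  4^5 mod 53 = (44 * 4) mod 53 = 17
Result: A = 17.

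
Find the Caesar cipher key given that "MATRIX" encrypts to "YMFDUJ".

Step 1: Compare first letters: M (position 12) -> Y (position 24).
Step 2: Shift = (24 - 12) mod 26 = 12.
The shift value is 12.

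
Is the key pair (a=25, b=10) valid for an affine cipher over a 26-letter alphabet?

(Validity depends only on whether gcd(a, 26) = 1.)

Step 1: Compute gcd(25, 26).
Step 2: gcd(25, 26) = 1.
Since gcd = 1, 25 is coprime with 26, so it is a valid key.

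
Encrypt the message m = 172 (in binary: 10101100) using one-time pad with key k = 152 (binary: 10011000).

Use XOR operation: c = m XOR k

Step 1: Write out the XOR operation bit by bit:
  Message: 10101100
  Key:     10011000
  XOR:     00110100
Step 2: Convert to decimal: 00110100 = 52.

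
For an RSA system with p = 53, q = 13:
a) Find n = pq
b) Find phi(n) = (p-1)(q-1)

Step 1: n = p * q = 53 * 13 = 689.
Step 2: phi(n) = (p-1)(q-1) = 52 * 12 = 624.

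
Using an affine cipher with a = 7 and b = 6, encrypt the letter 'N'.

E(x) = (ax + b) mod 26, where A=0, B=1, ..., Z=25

Step 1: Convert 'N' to number: x = 13.
Step 2: E(13) = (7 * 13 + 6) mod 26 = 97 mod 26 = 19.
Step 3: Convert 19 back to letter: T.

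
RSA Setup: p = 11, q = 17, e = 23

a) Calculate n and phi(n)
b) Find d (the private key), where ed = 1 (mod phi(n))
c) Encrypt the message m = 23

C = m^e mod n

Step 1: n = 11 * 17 = 187.
Step 2: phi(n) = (11-1)(17-1) = 10 * 16 = 160.
Step 3: Find d = 23^(-1) mod 160 = 7.
  Verify: 23 * 7 = 161 = 1 (mod 160).
Step 4: C = 23^23 mod 187 = 133.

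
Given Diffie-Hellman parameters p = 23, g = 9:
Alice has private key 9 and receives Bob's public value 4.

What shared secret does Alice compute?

Step 1: s = B^a mod p = 4^9 mod 23.
  4^1 mod 23 = 4
  4^2 mod 23 = (4 * 4) mod 23 = 16
  4^3 mod 23 = (16 * 4) mod 23 = 18
  4^4 mod 23 = (18 * 4) mod 23 = 3
  4^5 mod 23 = (3 * 4) mod 23 = 12
  4^6 mod 23 = (12 * 4) mod 23 = 2
  4^7 mod 23 = (2 * 4) mod 23 = 8
  4^8 mod 23 = (8 * 4) mod 23 = 9
  4^9 mod 23 = (9 * 4) mod 23 = 13
Result: shared secret = 13.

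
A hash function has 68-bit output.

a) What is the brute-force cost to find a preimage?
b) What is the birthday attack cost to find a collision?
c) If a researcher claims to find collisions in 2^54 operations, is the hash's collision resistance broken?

Step 1: Preimage resistance requires brute-force of 2^68 operations.
Step 2: Collision resistance (birthday bound) = 2^(68/2) = 2^34.
Step 3: The claimed attack costs 2^54 operations.
Step 4: Since 2^54 >= 2^34, the claimed attack is no faster than the generic birthday attack, so this does not break collision resistance.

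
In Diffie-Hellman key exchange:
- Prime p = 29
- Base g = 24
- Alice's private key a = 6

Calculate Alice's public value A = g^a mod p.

Step 1: A = g^a mod p = 24^6 mod 29.
  24^1 mod 29 = 24
  24^2 mod 29 = (24 * 24) mod 29 = 25
  24^3 mod 29 = (25 * 24) mod 29 = 20
  24^4 mod 29 = (20 * 24) mod 29 = 16
  24^5 mod 29 = (16 * 24) mod 29 = 7
  24^6 mod 29 = (7 * 24) mod 29 = 23
Result: A = 23.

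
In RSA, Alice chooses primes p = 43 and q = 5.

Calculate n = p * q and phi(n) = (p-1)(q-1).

Step 1: n = p * q = 43 * 5 = 215.
Step 2: phi(n) = (p-1)(q-1) = 42 * 4 = 168.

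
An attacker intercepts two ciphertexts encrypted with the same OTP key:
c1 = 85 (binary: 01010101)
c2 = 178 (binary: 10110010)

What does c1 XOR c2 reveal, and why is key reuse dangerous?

Step 1: c1 XOR c2 = (m1 XOR k) XOR (m2 XOR k).
Step 2: By XOR associativity/commutativity: = m1 XOR m2 XOR k XOR k = m1 XOR m2.
Step 3: 01010101 XOR 10110010 = 11100111 = 231.
Step 4: The key cancels out! An attacker learns m1 XOR m2 = 231, revealing the relationship between plaintexts.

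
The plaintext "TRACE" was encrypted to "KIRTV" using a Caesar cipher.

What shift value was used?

Step 1: Compare first letters: T (position 19) -> K (position 10).
Step 2: Shift = (10 - 19) mod 26 = 17.
The shift value is 17.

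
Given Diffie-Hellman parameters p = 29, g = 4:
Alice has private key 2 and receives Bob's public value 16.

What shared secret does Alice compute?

Step 1: s = B^a mod p = 16^2 mod 29.
  16^1 mod 29 = 16
  16^2 mod 29 = (16 * 16) mod 29 = 24
Result: shared secret = 24.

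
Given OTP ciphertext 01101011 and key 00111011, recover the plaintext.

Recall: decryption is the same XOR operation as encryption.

Step 1: XOR ciphertext with key:
  Ciphertext: 01101011
  Key:        00111011
  XOR:        01010000
Step 2: Plaintext = 01010000 = 80 in decimal.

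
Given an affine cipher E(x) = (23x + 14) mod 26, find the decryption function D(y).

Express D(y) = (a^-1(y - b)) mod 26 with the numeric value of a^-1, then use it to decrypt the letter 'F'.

Step 1: Find a^-1, the modular inverse of 23 mod 26.
Step 2: We need 23 * a^-1 = 1 (mod 26).
Step 3: 23 * 17 = 391 = 15 * 26 + 1, so a^-1 = 17.
Step 4: D(y) = 17(y - 14) mod 26.
Step 5: Apply to 'F' (y = 5): D(5) = 17 * (5 - 14) mod 26 = 17 * -9 mod 26 = 3 -> 'D'.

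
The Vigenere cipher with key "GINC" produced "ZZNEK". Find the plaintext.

Step 1: Extend key: GINCG
Step 2: Decrypt each letter (c - k) mod 26:
  Z(25) - G(6) = (25-6) mod 26 = 19 = T
  Z(25) - I(8) = (25-8) mod 26 = 17 = R
  N(13) - N(13) = (13-13) mod 26 = 0 = A
  E(4) - C(2) = (4-2) mod 26 = 2 = C
  K(10) - G(6) = (10-6) mod 26 = 4 = E
Plaintext: TRACE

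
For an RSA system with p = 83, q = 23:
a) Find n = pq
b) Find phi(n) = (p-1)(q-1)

Step 1: n = p * q = 83 * 23 = 1909.
Step 2: phi(n) = (p-1)(q-1) = 82 * 22 = 1804.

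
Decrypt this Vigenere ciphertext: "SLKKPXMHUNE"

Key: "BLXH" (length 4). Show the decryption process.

Step 1: Key 'BLXH' has length 4. Extended key: BLXHBLXHBLX
Step 2: Decrypt each position:
  S(18) - B(1) = 17 = R
  L(11) - L(11) = 0 = A
  K(10) - X(23) = 13 = N
  K(10) - H(7) = 3 = D
  P(15) - B(1) = 14 = O
  X(23) - L(11) = 12 = M
  M(12) - X(23) = 15 = P
  H(7) - H(7) = 0 = A
  U(20) - B(1) = 19 = T
  N(13) - L(11) = 2 = C
  E(4) - X(23) = 7 = H
Plaintext: RANDOMPATCH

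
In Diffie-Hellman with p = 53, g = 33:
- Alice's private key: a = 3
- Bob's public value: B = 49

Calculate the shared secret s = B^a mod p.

Step 1: s = B^a mod p = 49^3 mod 53.
  49^1 mod 53 = 49
  49^2 mod 53 = (49 * 49) mod 53 = 16
  49^3 mod 53 = (16 * 49) mod 53 = 42
Result: shared secret = 42.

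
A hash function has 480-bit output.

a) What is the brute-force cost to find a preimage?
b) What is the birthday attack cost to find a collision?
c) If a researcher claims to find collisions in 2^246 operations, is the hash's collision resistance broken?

Step 1: Preimage resistance requires brute-force of 2^480 operations.
Step 2: Collision resistance (birthday bound) = 2^(480/2) = 2^240.
Step 3: The claimed attack costs 2^246 operations.
Step 4: Since 2^246 >= 2^240, the claimed attack is no faster than the generic birthday attack, so this does not break collision resistance.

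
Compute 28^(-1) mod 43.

Step 1: We need x such that 28 * x = 1 (mod 43).
Step 2: Using the extended Euclidean algorithm or trial:
  28 * 20 = 560 = 13 * 43 + 1.
Step 3: Since 560 mod 43 = 1, the inverse is x = 20.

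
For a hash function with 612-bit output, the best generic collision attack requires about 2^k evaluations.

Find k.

Step 1: The hash has a 612-bit output.
Step 2: Collision resistance means it should be infeasible to find any x != y with h(x) = h(y).
By the birthday bound, a generic collision search succeeds after about sqrt(2^612) = 2^(612/2) = 2^306 evaluations.
Step 3: Security level = 306 bits.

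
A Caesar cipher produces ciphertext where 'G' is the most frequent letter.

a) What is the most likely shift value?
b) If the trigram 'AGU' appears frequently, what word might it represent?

Step 1: In English, 'E' is the most frequent letter (12.7%).
Step 2: The most frequent ciphertext letter is 'G' (position 6).
Step 3: Shift = (6 - 4) mod 26 = 2.
Step 4: Decrypt 'AGU' by shifting back 2:
  A -> Y
  G -> E
  U -> S
Step 5: 'AGU' decrypts to 'YES'.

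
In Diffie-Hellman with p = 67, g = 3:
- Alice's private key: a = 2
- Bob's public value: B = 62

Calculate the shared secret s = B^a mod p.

Step 1: s = B^a mod p = 62^2 mod 67.
  62^1 mod 67 = 62
  62^2 mod 67 = (62 * 62) mod 67 = 25
Result: shared secret = 25.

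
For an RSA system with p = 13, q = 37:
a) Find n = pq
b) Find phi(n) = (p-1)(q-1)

Step 1: n = p * q = 13 * 37 = 481.
Step 2: phi(n) = (p-1)(q-1) = 12 * 36 = 432.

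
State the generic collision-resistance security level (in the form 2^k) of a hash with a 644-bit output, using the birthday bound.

Step 1: The birthday paradox gives collision probability ~50% after sqrt(2^n) = 2^(n/2) hashes.
Step 2: For 644-bit output: 2^(644/2) = 2^322.
Step 3: Approximately 2^322 hash computations needed.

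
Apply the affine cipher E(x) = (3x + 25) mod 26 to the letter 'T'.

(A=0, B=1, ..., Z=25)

Step 1: Convert 'T' to number: x = 19.
Step 2: E(19) = (3 * 19 + 25) mod 26 = 82 mod 26 = 4.
Step 3: Convert 4 back to letter: E.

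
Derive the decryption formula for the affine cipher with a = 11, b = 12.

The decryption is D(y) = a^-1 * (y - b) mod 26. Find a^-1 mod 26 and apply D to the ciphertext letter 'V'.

Step 1: Find a^-1, the modular inverse of 11 mod 26.
Step 2: We need 11 * a^-1 = 1 (mod 26).
Step 3: 11 * 19 = 209 = 8 * 26 + 1, so a^-1 = 19.
Step 4: D(y) = 19(y - 12) mod 26.
Step 5: Apply to 'V' (y = 21): D(21) = 19 * (21 - 12) mod 26 = 19 * 9 mod 26 = 15 -> 'P'.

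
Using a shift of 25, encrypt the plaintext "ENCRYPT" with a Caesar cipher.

Step 1: For each letter, shift forward by 25 positions (mod 26).
  E (position 4) -> position (4+25) mod 26 = 3 -> D
  N (position 13) -> position (13+25) mod 26 = 12 -> M
  C (position 2) -> position (2+25) mod 26 = 1 -> B
  R (position 17) -> position (17+25) mod 26 = 16 -> Q
  Y (position 24) -> position (24+25) mod 26 = 23 -> X
  P (position 15) -> position (15+25) mod 26 = 14 -> O
  T (position 19) -> position (19+25) mod 26 = 18 -> S
Result: DMBQXOS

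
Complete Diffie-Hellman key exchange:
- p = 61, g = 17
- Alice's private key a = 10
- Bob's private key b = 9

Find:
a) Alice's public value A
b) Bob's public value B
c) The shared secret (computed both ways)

Step 1: A = g^a mod p = 17^10 mod 61 = 14.
Step 2: B = g^b mod p = 17^9 mod 61 = 8.
Step 3: Alice computes s = B^a mod p = 8^10 mod 61 = 60.
Step 4: Bob computes s = A^b mod p = 14^9 mod 61 = 60.
Both sides agree: shared secret = 60.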